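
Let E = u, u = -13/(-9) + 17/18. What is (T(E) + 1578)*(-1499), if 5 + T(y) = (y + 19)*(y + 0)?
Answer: -788784293/324 ≈ -2.4345e+6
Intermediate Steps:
u = 43/18 (u = -13*(-⅑) + 17*(1/18) = 13/9 + 17/18 = 43/18 ≈ 2.3889)
E = 43/18 ≈ 2.3889
T(y) = -5 + y*(19 + y) (T(y) = -5 + (y + 19)*(y + 0) = -5 + (19 + y)*y = -5 + y*(19 + y))
(T(E) + 1578)*(-1499) = ((-5 + (43/18)² + 19*(43/18)) + 1578)*(-1499) = ((-5 + 1849/324 + 817/18) + 1578)*(-1499) = (14935/324 + 1578)*(-1499) = (526207/324)*(-1499) = -788784293/324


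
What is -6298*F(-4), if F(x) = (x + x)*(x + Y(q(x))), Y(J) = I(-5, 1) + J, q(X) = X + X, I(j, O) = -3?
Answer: -755760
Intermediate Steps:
q(X) = 2*X
Y(J) = -3 + J
F(x) = 2*x*(-3 + 3*x) (F(x) = (x + x)*(x + (-3 + 2*x)) = (2*x)*(-3 + 3*x) = 2*x*(-3 + 3*x))
-6298*F(-4) = -37788*(-4)*(-1 - 4) = -37788*(-4)*(-5) = -6298*120 = -755760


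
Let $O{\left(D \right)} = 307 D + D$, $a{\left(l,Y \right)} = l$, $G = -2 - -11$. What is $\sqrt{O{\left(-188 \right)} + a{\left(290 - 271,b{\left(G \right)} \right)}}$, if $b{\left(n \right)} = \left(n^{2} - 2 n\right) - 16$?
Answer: $i \sqrt{57885} \approx 240.59 i$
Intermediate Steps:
$G = 9$ ($G = -2 + 11 = 9$)
$b{\left(n \right)} = -16 + n^{2} - 2 n$
$O{\left(D \right)} = 308 D$
$\sqrt{O{\left(-188 \right)} + a{\left(290 - 271,b{\left(G \right)} \right)}} = \sqrt{308 \left(-188\right) + \left(290 - 271\right)} = \sqrt{-57904 + 19} = \sqrt{-57885} = i \sqrt{57885}$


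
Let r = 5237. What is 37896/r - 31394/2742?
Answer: -30249773/7179927 ≈ -4.2131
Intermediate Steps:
37896/r - 31394/2742 = 37896/5237 - 31394/2742 = 37896*(1/5237) - 31394*1/2742 = 37896/5237 - 15697/1371 = -30249773/7179927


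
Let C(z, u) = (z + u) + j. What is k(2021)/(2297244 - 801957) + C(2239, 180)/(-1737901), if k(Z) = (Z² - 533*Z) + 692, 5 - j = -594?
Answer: 5222989157774/2598660772587 ≈ 2.0099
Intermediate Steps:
j = 599 (j = 5 - 1*(-594) = 5 + 594 = 599)
C(z, u) = 599 + u + z (C(z, u) = (z + u) + 599 = (u + z) + 599 = 599 + u + z)
k(Z) = 692 + Z² - 533*Z
k(2021)/(2297244 - 801957) + C(2239, 180)/(-1737901) = (692 + 2021² - 533*2021)/(2297244 - 801957) + (599 + 180 + 2239)/(-1737901) = (692 + 4084441 - 1077193)/1495287 + 3018*(-1/1737901) = 3007940*(1/1495287) - 3018/1737901 = 3007940/1495287 - 3018/1737901 = 5222989157774/2598660772587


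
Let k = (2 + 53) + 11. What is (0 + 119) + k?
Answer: 185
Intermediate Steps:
k = 66 (k = 55 + 11 = 66)
(0 + 119) + k = (0 + 119) + 66 = 119 + 66 = 185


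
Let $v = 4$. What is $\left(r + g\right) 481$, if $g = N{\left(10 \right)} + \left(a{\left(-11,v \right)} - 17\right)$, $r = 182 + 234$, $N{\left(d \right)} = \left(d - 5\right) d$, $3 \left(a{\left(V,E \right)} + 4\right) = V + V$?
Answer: $\frac{631553}{3} \approx 2.1052 \cdot 10^{5}$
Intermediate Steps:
$a{\left(V,E \right)} = -4 + \frac{2 V}{3}$ ($a{\left(V,E \right)} = -4 + \frac{V + V}{3} = -4 + \frac{2 V}{3}$)
$N{\left(d \right)} = d \left(-5 + d\right)$ ($N{\left(d \right)} = \left(-5 + d\right) d = d \left(-5 + d\right)$)
$r = 416$
$g = \frac{65}{3}$ ($g = 10 \left(-5 + 10\right) + \left(\left(-4 + \frac{2}{3} \left(-11\right)\right) - 17\right) = 10 \cdot 5 - \frac{85}{3} = 50 - \frac{85}{3} = \frac{65}{3} \approx 21.667$)
$\left(r + g\right) 481 = \left(416 + \frac{65}{3}\right) 481 = \frac{1313}{3} \cdot 481 = \frac{631553}{3}$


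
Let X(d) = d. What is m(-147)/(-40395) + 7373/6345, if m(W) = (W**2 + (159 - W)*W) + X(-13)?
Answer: 29747767/17087085 ≈ 1.7409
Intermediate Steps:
m(W) = -13 + W**2 + W*(159 - W) (m(W) = (W**2 + (159 - W)*W) - 13 = (W**2 + W*(159 - W)) - 13 = -13 + W**2 + W*(159 - W))
m(-147)/(-40395) + 7373/6345 = (-13 + 159*(-147))/(-40395) + 7373/6345 = (-13 - 23373)*(-1/40395) + 7373*(1/6345) = -23386*(-1/40395) + 7373/6345 = 23386/40395 + 7373/6345 = 29747767/17087085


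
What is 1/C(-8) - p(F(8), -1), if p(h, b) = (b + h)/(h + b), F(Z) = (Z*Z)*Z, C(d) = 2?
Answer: -½ ≈ -0.50000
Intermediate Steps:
F(Z) = Z³ (F(Z) = Z²*Z = Z³)
p(h, b) = 1 (p(h, b) = (b + h)/(b + h) = 1)
1/C(-8) - p(F(8), -1) = 1/2 - 1*1 = ½ - 1 = -½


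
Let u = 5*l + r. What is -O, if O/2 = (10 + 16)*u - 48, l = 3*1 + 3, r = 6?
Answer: -1776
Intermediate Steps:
l = 6 (l = 3 + 3 = 6)
u = 36 (u = 5*6 + 6 = 30 + 6 = 36)
O = 1776 (O = 2*((10 + 16)*36 - 48) = 2*(26*36 - 48) = 2*(936 - 48) = 2*888 = 1776)
-O = -1*1776 = -1776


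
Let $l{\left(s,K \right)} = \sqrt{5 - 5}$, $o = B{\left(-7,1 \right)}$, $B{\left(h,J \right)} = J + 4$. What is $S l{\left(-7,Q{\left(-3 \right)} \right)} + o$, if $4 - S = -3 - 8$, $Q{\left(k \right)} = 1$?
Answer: $5$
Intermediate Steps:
$B{\left(h,J \right)} = 4 + J$
$o = 5$ ($o = 4 + 1 = 5$)
$l{\left(s,K \right)} = 0$ ($l{\left(s,K \right)} = \sqrt{0} = 0$)
$S = 15$ ($S = 4 - \left(-3 - 8\right) = 4 - -11 = 4 + 11 = 15$)
$S l{\left(-7,Q{\left(-3 \right)} \right)} + o = 15 \cdot 0 + 5 = 0 + 5 = 5$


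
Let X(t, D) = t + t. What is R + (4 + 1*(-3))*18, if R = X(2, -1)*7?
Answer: 46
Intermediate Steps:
X(t, D) = 2*t
R = 28 (R = (2*2)*7 = 4*7 = 28)
R + (4 + 1*(-3))*18 = 28 + (4 + 1*(-3))*18 = 28 + (4 - 3)*18 = 28 + 1*18 = 28 + 18 = 46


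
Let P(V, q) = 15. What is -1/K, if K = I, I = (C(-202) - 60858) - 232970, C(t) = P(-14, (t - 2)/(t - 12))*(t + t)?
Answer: 1/299888 ≈ 3.3346e-6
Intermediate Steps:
C(t) = 30*t (C(t) = 15*(t + t) = 15*(2*t) = 30*t)
I = -299888 (I = (30*(-202) - 60858) - 232970 = (-6060 - 60858) - 232970 = -66918 - 232970 = -299888)
K = -299888
-1/K = -1/(-299888) = -1*(-1/299888) = 1/299888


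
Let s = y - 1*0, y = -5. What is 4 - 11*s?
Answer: 59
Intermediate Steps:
s = -5 (s = -5 - 1*0 = -5 + 0 = -5)
4 - 11*s = 4 - 11*(-5) = 4 + 55 = 59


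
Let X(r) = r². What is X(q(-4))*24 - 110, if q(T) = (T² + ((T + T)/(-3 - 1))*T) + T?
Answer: 274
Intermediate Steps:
q(T) = T + T²/2 (q(T) = (T² + ((2*T)/(-4))*T) + T = (T² + ((2*T)*(-¼))*T) + T = (T² + (-T/2)*T) + T = (T² - T²/2) + T = T²/2 + T = T + T²/2)
X(q(-4))*24 - 110 = ((½)*(-4)*(2 - 4))²*24 - 110 = ((½)*(-4)*(-2))²*24 - 110 = 4²*24 - 110 = 16*24 - 110 = 384 - 110 = 274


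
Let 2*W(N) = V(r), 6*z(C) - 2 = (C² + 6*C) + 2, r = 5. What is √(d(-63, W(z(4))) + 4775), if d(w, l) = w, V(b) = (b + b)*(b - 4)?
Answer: 2*√1178 ≈ 68.644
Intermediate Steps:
z(C) = ⅔ + C + C²/6 (z(C) = ⅓ + ((C² + 6*C) + 2)/6 = ⅓ + (2 + C² + 6*C)/6 = ⅓ + (⅓ + C + C²/6) = ⅔ + C + C²/6)
V(b) = 2*b*(-4 + b) (V(b) = (2*b)*(-4 + b) = 2*b*(-4 + b))
W(N) = 5 (W(N) = (2*5*(-4 + 5))/2 = (2*5*1)/2 = (½)*10 = 5)
√(d(-63, W(z(4))) + 4775) = √(-63 + 4775) = √4712 = 2*√1178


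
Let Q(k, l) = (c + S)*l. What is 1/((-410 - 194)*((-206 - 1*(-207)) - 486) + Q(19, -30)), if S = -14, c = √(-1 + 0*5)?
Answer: 14668/4303004525 + 3*I/8606009050 ≈ 3.4088e-6 + 3.4859e-10*I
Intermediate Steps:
c = I (c = √(-1 + 0) = √(-1) = I ≈ 1.0*I)
Q(k, l) = l*(-14 + I) (Q(k, l) = (I - 14)*l = (-14 + I)*l = l*(-14 + I))
1/((-410 - 194)*((-206 - 1*(-207)) - 486) + Q(19, -30)) = 1/((-410 - 194)*((-206 - 1*(-207)) - 486) - 30*(-14 + I)) = 1/(-604*((-206 + 207) - 486) + (420 - 30*I)) = 1/(-604*(1 - 486) + (420 - 30*I)) = 1/(-604*(-485) + (420 - 30*I)) = 1/(292940 + (420 - 30*I)) = 1/(293360 - 30*I) = (293360 + 30*I)/86060090500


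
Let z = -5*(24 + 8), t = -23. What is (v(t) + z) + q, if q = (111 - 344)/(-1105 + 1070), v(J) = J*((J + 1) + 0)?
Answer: 12343/35 ≈ 352.66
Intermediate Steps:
v(J) = J*(1 + J) (v(J) = J*((1 + J) + 0) = J*(1 + J))
z = -160 (z = -5*32 = -160)
q = 233/35 (q = -233/(-35) = -233*(-1/35) = 233/35 ≈ 6.6571)
(v(t) + z) + q = (-23*(1 - 23) - 160) + 233/35 = (-23*(-22) - 160) + 233/35 = (506 - 160) + 233/35 = 346 + 233/35 = 12343/35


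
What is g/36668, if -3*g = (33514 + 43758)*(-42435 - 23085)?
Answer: 421905120/9167 ≈ 46024.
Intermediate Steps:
g = 1687620480 (g = -(33514 + 43758)*(-42435 - 23085)/3 = -77272*(-65520)/3 = -⅓*(-5062861440) = 1687620480)
g/36668 = 1687620480/36668 = 1687620480*(1/36668) = 421905120/9167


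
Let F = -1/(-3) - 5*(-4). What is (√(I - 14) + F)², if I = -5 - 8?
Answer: 3478/9 + 122*I*√3 ≈ 386.44 + 211.31*I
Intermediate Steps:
F = 61/3 (F = -1*(-⅓) + 20 = ⅓ + 20 = 61/3 ≈ 20.333)
I = -13
(√(I - 14) + F)² = (√(-13 - 14) + 61/3)² = (√(-27) + 61/3)² = (3*I*√3 + 61/3)² = (61/3 + 3*I*√3)²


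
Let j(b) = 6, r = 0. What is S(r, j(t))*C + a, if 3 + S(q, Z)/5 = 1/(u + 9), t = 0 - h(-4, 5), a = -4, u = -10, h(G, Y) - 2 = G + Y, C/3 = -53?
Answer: 3176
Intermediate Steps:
C = -159 (C = 3*(-53) = -159)
h(G, Y) = 2 + G + Y (h(G, Y) = 2 + (G + Y) = 2 + G + Y)
t = -3 (t = 0 - (2 - 4 + 5) = 0 - 1*3 = 0 - 3 = -3)
S(q, Z) = -20 (S(q, Z) = -15 + 5/(-10 + 9) = -15 + 5/(-1) = -15 + 5*(-1) = -15 - 5 = -20)
S(r, j(t))*C + a = -20*(-159) - 4 = 3180 - 4 = 3176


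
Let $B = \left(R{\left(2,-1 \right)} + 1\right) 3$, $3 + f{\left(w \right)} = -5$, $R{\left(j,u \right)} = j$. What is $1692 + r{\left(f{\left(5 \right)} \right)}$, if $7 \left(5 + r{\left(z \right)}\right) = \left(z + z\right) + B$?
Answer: $1686$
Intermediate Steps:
$f{\left(w \right)} = -8$ ($f{\left(w \right)} = -3 - 5 = -8$)
$B = 9$ ($B = \left(2 + 1\right) 3 = 3 \cdot 3 = 9$)
$r{\left(z \right)} = - \frac{26}{7} + \frac{2 z}{7}$ ($r{\left(z \right)} = -5 + \frac{\left(z + z\right) + 9}{7} = -5 + \frac{2 z + 9}{7} = -5 + \frac{9 + 2 z}{7} = -5 + \left(\frac{9}{7} + \frac{2 z}{7}\right) = - \frac{26}{7} + \frac{2 z}{7}$)
$1692 + r{\left(f{\left(5 \right)} \right)} = 1692 + \left(- \frac{26}{7} + \frac{2}{7} \left(-8\right)\right) = 1692 - 6 = 1686$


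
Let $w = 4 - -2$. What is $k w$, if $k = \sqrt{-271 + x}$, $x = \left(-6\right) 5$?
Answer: $6 i \sqrt{301} \approx 104.1 i$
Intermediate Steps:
$x = -30$
$k = i \sqrt{301}$ ($k = \sqrt{-271 - 30} = \sqrt{-301} = i \sqrt{301} \approx 17.349 i$)
$w = 6$ ($w = 4 + 2 = 6$)
$k w = i \sqrt{301} \cdot 6 = 6 i \sqrt{301}$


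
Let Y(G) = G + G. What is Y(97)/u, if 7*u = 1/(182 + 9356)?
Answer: 12952604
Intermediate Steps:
Y(G) = 2*G
u = 1/66766 (u = 1/(7*(182 + 9356)) = (1/7)/9538 = (1/7)*(1/9538) = 1/66766 ≈ 1.4978e-5)
Y(97)/u = (2*97)/(1/66766) = 194*66766 = 12952604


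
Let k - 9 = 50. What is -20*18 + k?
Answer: -301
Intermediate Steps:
k = 59 (k = 9 + 50 = 59)
-20*18 + k = -20*18 + 59 = -360 + 59 = -301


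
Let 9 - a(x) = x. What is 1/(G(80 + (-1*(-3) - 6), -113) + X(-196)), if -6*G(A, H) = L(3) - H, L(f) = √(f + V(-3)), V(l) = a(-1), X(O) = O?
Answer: -1289/276918 + √13/276918 ≈ -0.0046418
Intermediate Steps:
a(x) = 9 - x
V(l) = 10 (V(l) = 9 - 1*(-1) = 9 + 1 = 10)
L(f) = √(10 + f) (L(f) = √(f + 10) = √(10 + f))
G(A, H) = -√13/6 + H/6 (G(A, H) = -(√(10 + 3) - H)/6 = -(√13 - H)/6 = -√13/6 + H/6)
1/(G(80 + (-1*(-3) - 6), -113) + X(-196)) = 1/((-√13/6 + (⅙)*(-113)) - 196) = 1/((-√13/6 - 113/6) - 196) = 1/((-113/6 - √13/6) - 196) = 1/(-1289/6 - √13/6)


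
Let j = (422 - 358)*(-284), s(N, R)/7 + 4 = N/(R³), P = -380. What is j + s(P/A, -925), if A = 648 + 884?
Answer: -1103623131862367/60625309375 ≈ -18204.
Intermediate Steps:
A = 1532
s(N, R) = -28 + 7*N/R³ (s(N, R) = -28 + 7*(N/(R³)) = -28 + 7*(N/R³) = -28 + 7*N/R³)
j = -18176 (j = 64*(-284) = -18176)
j + s(P/A, -925) = -18176 + (-28 + 7*(-380/1532)/(-925)³) = -18176 + (-28 + 7*(-380*1/1532)*(-1/791453125)) = -18176 + (-28 + 7*(-95/383)*(-1/791453125)) = -18176 + (-28 + 133/60625309375) = -18176 - 1697508662367/60625309375 = -1103623131862367/60625309375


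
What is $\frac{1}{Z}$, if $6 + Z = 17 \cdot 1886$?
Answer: $\frac{1}{32056} \approx 3.1195 \cdot 10^{-5}$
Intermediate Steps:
$Z = 32056$ ($Z = -6 + 17 \cdot 1886 = -6 + 32062 = 32056$)
$\frac{1}{Z} = \frac{1}{32056}$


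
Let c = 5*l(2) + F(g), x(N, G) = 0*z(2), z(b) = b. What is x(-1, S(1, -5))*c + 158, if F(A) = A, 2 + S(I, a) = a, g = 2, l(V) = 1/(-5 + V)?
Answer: 158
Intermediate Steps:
S(I, a) = -2 + a
x(N, G) = 0 (x(N, G) = 0*2 = 0)
c = 1/3 (c = 5/(-5 + 2) + 2 = 5/(-3) + 2 = 5*(-1/3) + 2 = -5/3 + 2 = 1/3 ≈ 0.33333)
x(-1, S(1, -5))*c + 158 = 0*(1/3) + 158 = 0 + 158 = 158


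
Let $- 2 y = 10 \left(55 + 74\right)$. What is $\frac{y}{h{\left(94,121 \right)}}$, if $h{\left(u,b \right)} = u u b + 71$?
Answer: $- \frac{215}{356409} \approx -0.00060324$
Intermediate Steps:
$h{\left(u,b \right)} = 71 + b u^{2}$ ($h{\left(u,b \right)} = u^{2} b + 71 = b u^{2} + 71 = 71 + b u^{2}$)
$y = -645$ ($y = - \frac{10 \left(55 + 74\right)}{2} = - \frac{10 \cdot 129}{2} = \left(- \frac{1}{2}\right) 1290 = -645$)
$\frac{y}{h{\left(94,121 \right)}} = - \frac{645}{71 + 121 \cdot 94^{2}} = - \frac{645}{71 + 121 \cdot 8836} = - \frac{645}{71 + 1069156} = - \frac{645}{1069227} = \left(-645\right) \frac{1}{1069227} = - \frac{215}{356409}$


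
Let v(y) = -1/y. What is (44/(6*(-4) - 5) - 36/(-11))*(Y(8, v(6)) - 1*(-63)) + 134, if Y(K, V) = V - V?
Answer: 78026/319 ≈ 244.60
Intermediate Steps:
Y(K, V) = 0
(44/(6*(-4) - 5) - 36/(-11))*(Y(8, v(6)) - 1*(-63)) + 134 = (44/(6*(-4) - 5) - 36/(-11))*(0 - 1*(-63)) + 134 = (44/(-24 - 5) - 36*(-1/11))*(0 + 63) + 134 = (44/(-29) + 36/11)*63 + 134 = (44*(-1/29) + 36/11)*63 + 134 = (-44/29 + 36/11)*63 + 134 = (560/319)*63 + 134 = 35280/319 + 134 = 78026/319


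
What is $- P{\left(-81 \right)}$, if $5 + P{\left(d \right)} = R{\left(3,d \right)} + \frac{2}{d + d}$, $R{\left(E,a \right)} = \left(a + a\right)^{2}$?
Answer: $- \frac{2125358}{81} \approx -26239.0$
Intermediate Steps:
$R{\left(E,a \right)} = 4 a^{2}$ ($R{\left(E,a \right)} = \left(2 a\right)^{2} = 4 a^{2}$)
$P{\left(d \right)} = -5 + \frac{1}{d} + 4 d^{2}$ ($P{\left(d \right)} = -5 + \left(4 d^{2} + \frac{2}{d + d}\right) = -5 + \left(4 d^{2} + \frac{2}{2 d}\right) = -5 + \left(4 d^{2} + 2 \frac{1}{2 d}\right) = -5 + \left(4 d^{2} + \frac{1}{d}\right) = -5 + \left(\frac{1}{d} + 4 d^{2}\right) = -5 + \frac{1}{d} + 4 d^{2}$)
$- P{\left(-81 \right)} = - (-5 + \frac{1}{-81} + 4 \left(-81\right)^{2}) = - (-5 - \frac{1}{81} + 4 \cdot 6561) = - (-5 - \frac{1}{81} + 26244) = \left(-1\right) \frac{2125358}{81} = - \frac{2125358}{81}$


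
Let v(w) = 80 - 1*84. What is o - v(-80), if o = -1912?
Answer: -1908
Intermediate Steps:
v(w) = -4 (v(w) = 80 - 84 = -4)
o - v(-80) = -1912 - 1*(-4) = -1912 + 4 = -1908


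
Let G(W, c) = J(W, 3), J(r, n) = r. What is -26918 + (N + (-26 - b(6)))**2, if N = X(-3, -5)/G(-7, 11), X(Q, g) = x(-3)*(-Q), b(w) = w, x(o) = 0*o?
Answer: -25894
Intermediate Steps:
x(o) = 0
G(W, c) = W
X(Q, g) = 0 (X(Q, g) = 0*(-Q) = 0)
N = 0 (N = 0/(-7) = 0*(-1/7) = 0)
-26918 + (N + (-26 - b(6)))**2 = -26918 + (0 + (-26 - 1*6))**2 = -26918 + (0 + (-26 - 6))**2 = -26918 + (0 - 32)**2 = -26918 + (-32)**2 = -26918 + 1024 = -25894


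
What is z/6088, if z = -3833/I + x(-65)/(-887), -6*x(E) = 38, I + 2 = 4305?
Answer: -1264732/8713665363 ≈ -0.00014514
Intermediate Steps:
I = 4303 (I = -2 + 4305 = 4303)
x(E) = -19/3 (x(E) = -1/6*38 = -19/3)
z = -10117856/11450283 (z = -3833/4303 - 19/3/(-887) = -3833*1/4303 - 19/3*(-1/887) = -3833/4303 + 19/2661 = -10117856/11450283 ≈ -0.88363)
z/6088 = -10117856/11450283/6088 = -10117856/11450283*1/6088 = -1264732/8713665363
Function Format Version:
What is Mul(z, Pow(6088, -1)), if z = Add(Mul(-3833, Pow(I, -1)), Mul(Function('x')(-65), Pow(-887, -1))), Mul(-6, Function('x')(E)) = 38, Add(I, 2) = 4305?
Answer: Rational(-1264732, 8713665363) ≈ -0.00014514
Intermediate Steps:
I = 4303 (I = Add(-2, 4305) = 4303)
Function('x')(E) = Rational(-19, 3) (Function('x')(E) = Mul(Rational(-1, 6), 38) = Rational(-19, 3))
z = Rational(-10117856, 11450283) (z = Add(Mul(-3833, Pow(4303, -1)), Mul(Rational(-19, 3), Pow(-887, -1))) = Add(Mul(-3833, Rational(1, 4303)), Mul(Rational(-19, 3), Rational(-1, 887))) = Add(Rational(-3833, 4303), Rational(19, 2661)) = Rational(-10117856, 11450283) ≈ -0.88363)
Mul(z, Pow(6088, -1)) = Mul(Rational(-10117856, 11450283), Pow(6088, -1)) = Mul(Rational(-10117856, 11450283), Rational(1, 6088)) = Rational(-1264732, 8713665363)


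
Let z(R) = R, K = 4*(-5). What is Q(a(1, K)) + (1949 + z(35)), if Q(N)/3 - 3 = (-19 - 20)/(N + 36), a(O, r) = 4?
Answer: 79603/40 ≈ 1990.1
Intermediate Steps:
K = -20
Q(N) = 9 - 117/(36 + N) (Q(N) = 9 + 3*((-19 - 20)/(N + 36)) = 9 + 3*(-39/(36 + N)) = 9 - 117/(36 + N))
Q(a(1, K)) + (1949 + z(35)) = 9*(23 + 4)/(36 + 4) + (1949 + 35) = 9*27/40 + 1984 = 9*(1/40)*27 + 1984 = 243/40 + 1984 = 79603/40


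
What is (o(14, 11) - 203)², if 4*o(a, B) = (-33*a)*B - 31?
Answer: 35105625/16 ≈ 2.1941e+6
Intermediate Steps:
o(a, B) = -31/4 - 33*B*a/4 (o(a, B) = ((-33*a)*B - 31)/4 = (-33*B*a - 31)/4 = (-31 - 33*B*a)/4 = -31/4 - 33*B*a/4)
(o(14, 11) - 203)² = ((-31/4 - 33/4*11*14) - 203)² = ((-31/4 - 2541/2) - 203)² = (-5113/4 - 203)² = (-5925/4)² = 35105625/16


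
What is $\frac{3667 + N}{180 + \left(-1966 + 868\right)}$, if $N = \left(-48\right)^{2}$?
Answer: $- \frac{5971}{918} \approx -6.5044$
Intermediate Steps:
$N = 2304$
$\frac{3667 + N}{180 + \left(-1966 + 868\right)} = \frac{3667 + 2304}{180 + \left(-1966 + 868\right)} = \frac{5971}{180 - 1098} = \frac{5971}{-918} = 5971 \left(- \frac{1}{918}\right) = - \frac{5971}{918}$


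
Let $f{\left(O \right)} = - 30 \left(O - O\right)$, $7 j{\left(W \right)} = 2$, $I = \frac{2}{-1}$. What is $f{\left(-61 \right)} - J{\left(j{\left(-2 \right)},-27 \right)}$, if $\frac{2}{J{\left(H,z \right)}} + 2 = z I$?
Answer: $- \frac{1}{26} \approx -0.038462$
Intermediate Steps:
$I = -2$ ($I = 2 \left(-1\right) = -2$)
$j{\left(W \right)} = \frac{2}{7}$ ($j{\left(W \right)} = \frac{1}{7} \cdot 2 = \frac{2}{7}$)
$J{\left(H,z \right)} = \frac{2}{-2 - 2 z}$ ($J{\left(H,z \right)} = \frac{2}{-2 + z \left(-2\right)} = \frac{2}{-2 - 2 z}$)
$f{\left(O \right)} = 0$ ($f{\left(O \right)} = \left(-30\right) 0 = 0$)
$f{\left(-61 \right)} - J{\left(j{\left(-2 \right)},-27 \right)} = 0 - - \frac{1}{1 - 27} = 0 - - \frac{1}{-26} = 0 - \left(-1\right) \left(- \frac{1}{26}\right) = 0 - \frac{1}{26} = - \frac{1}{26}$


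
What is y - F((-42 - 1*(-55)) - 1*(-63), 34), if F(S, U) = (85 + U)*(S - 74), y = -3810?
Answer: -4048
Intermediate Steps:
F(S, U) = (-74 + S)*(85 + U) (F(S, U) = (85 + U)*(-74 + S) = (-74 + S)*(85 + U))
y - F((-42 - 1*(-55)) - 1*(-63), 34) = -3810 - (-6290 - 74*34 + 85*((-42 - 1*(-55)) - 1*(-63)) + ((-42 - 1*(-55)) - 1*(-63))*34) = -3810 - (-6290 - 2516 + 85*((-42 + 55) + 63) + ((-42 + 55) + 63)*34) = -3810 - (-6290 - 2516 + 85*(13 + 63) + (13 + 63)*34) = -3810 - (-6290 - 2516 + 85*76 + 76*34) = -3810 - (-6290 - 2516 + 6460 + 2584) = -3810 - 1*238 = -3810 - 238 = -4048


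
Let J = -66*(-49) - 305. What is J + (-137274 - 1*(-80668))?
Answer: -53677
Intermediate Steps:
J = 2929 (J = 3234 - 305 = 2929)
J + (-137274 - 1*(-80668)) = 2929 + (-137274 - 1*(-80668)) = 2929 + (-137274 + 80668) = 2929 - 56606 = -53677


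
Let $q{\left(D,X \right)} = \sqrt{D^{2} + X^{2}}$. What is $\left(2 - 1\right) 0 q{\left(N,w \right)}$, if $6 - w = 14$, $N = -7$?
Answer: $0$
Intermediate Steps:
$w = -8$ ($w = 6 - 14 = -8$)
$\left(2 - 1\right) 0 q{\left(N,w \right)} = \left(2 - 1\right) 0 \sqrt{\left(-7\right)^{2} + \left(-8\right)^{2}} = 1 \cdot 0 \sqrt{49 + 64} = 0 \sqrt{113} = 0$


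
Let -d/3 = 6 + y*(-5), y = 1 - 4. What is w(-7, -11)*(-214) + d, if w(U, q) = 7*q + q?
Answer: 18769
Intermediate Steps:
y = -3
w(U, q) = 8*q
d = -63 (d = -3*(6 - 3*(-5)) = -3*(6 + 15) = -3*21 = -63)
w(-7, -11)*(-214) + d = (8*(-11))*(-214) - 63 = -88*(-214) - 63 = 18832 - 63 = 18769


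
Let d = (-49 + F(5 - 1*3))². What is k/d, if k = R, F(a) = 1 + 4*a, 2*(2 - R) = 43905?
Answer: -43901/3200 ≈ -13.719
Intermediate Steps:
R = -43901/2 (R = 2 - ½*43905 = 2 - 43905/2 = -43901/2 ≈ -21951.)
k = -43901/2 ≈ -21951.
d = 1600 (d = (-49 + (1 + 4*(5 - 1*3)))² = (-49 + (1 + 4*(5 - 3)))² = (-49 + (1 + 4*2))² = (-49 + (1 + 8))² = (-49 + 9)² = (-40)² = 1600)
k/d = -43901/2/1600 = -43901/2*1/1600 = -43901/3200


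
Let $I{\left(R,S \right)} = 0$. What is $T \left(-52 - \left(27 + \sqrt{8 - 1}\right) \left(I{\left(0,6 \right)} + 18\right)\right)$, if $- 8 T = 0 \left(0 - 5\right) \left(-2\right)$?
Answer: $0$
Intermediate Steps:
$T = 0$ ($T = - \frac{0 \left(0 - 5\right) \left(-2\right)}{8} = - \frac{0 \left(-5\right) \left(-2\right)}{8} = - \frac{0 \left(-2\right)}{8} = \left(- \frac{1}{8}\right) 0 = 0$)
$T \left(-52 - \left(27 + \sqrt{8 - 1}\right) \left(I{\left(0,6 \right)} + 18\right)\right) = 0 \left(-52 - \left(27 + \sqrt{8 - 1}\right) \left(0 + 18\right)\right) = 0 \left(-52 - \left(27 + \sqrt{7}\right) 18\right) = 0 \left(-52 - \left(486 + 18 \sqrt{7}\right)\right) = 0 \left(-538 - 18 \sqrt{7}\right) = 0$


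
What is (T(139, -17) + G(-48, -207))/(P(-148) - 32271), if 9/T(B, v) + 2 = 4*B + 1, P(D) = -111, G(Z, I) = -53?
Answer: 4901/2995335 ≈ 0.0016362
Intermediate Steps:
T(B, v) = 9/(-1 + 4*B) (T(B, v) = 9/(-2 + (4*B + 1)) = 9/(-2 + (1 + 4*B)) = 9/(-1 + 4*B))
(T(139, -17) + G(-48, -207))/(P(-148) - 32271) = (9/(-1 + 4*139) - 53)/(-111 - 32271) = (9/(-1 + 556) - 53)/(-32382) = (9/555 - 53)*(-1/32382) = (9*(1/555) - 53)*(-1/32382) = (3/185 - 53)*(-1/32382) = -9802/185*(-1/32382) = 4901/2995335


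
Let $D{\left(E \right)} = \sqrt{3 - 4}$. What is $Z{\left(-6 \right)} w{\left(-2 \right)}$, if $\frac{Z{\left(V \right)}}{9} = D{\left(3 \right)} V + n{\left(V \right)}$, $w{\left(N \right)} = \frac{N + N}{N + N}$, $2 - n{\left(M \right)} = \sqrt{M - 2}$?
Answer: $18 - 54 i - 18 i \sqrt{2} \approx 18.0 - 79.456 i$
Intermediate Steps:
$n{\left(M \right)} = 2 - \sqrt{-2 + M}$ ($n{\left(M \right)} = 2 - \sqrt{M - 2} = 2 - \sqrt{-2 + M}$)
$D{\left(E \right)} = i$ ($D{\left(E \right)} = \sqrt{-1} = i$)
$w{\left(N \right)} = 1$ ($w{\left(N \right)} = \frac{2 N}{2 N} = 2 N \frac{1}{2 N} = 1$)
$Z{\left(V \right)} = 18 - 9 \sqrt{-2 + V} + 9 i V$ ($Z{\left(V \right)} = 9 \left(i V - \left(-2 + \sqrt{-2 + V}\right)\right) = 9 \left(2 - \sqrt{-2 + V} + i V\right) = 18 - 9 \sqrt{-2 + V} + 9 i V$)
$Z{\left(-6 \right)} w{\left(-2 \right)} = \left(18 - 9 \sqrt{-2 - 6} + 9 i \left(-6\right)\right) 1 = \left(18 - 9 \sqrt{-8} - 54 i\right) 1 = \left(18 - 9 \cdot 2 i \sqrt{2} - 54 i\right) 1 = \left(18 - 18 i \sqrt{2} - 54 i\right) 1 = \left(18 - 54 i - 18 i \sqrt{2}\right) 1 = 18 - 54 i - 18 i \sqrt{2}$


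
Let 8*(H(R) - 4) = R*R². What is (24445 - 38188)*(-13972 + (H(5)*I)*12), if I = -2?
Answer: 198490149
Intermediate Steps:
H(R) = 4 + R³/8 (H(R) = 4 + (R*R²)/8 = 4 + R³/8)
(24445 - 38188)*(-13972 + (H(5)*I)*12) = (24445 - 38188)*(-13972 + ((4 + (⅛)*5³)*(-2))*12) = -13743*(-13972 + ((4 + (⅛)*125)*(-2))*12) = -13743*(-13972 + ((4 + 125/8)*(-2))*12) = -13743*(-13972 + ((157/8)*(-2))*12) = -13743*(-13972 - 157/4*12) = -13743*(-13972 - 471) = -13743*(-14443) = 198490149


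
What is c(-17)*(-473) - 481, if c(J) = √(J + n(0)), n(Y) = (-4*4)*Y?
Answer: -481 - 473*I*√17 ≈ -481.0 - 1950.2*I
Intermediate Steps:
n(Y) = -16*Y
c(J) = √J (c(J) = √(J - 16*0) = √(J + 0) = √J)
c(-17)*(-473) - 481 = √(-17)*(-473) - 481 = (I*√17)*(-473) - 481 = -473*I*√17 - 481 = -481 - 473*I*√17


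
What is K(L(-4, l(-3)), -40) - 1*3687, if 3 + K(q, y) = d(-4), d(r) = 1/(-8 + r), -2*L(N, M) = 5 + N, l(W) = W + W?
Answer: -44281/12 ≈ -3690.1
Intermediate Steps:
l(W) = 2*W
L(N, M) = -5/2 - N/2 (L(N, M) = -(5 + N)/2 = -5/2 - N/2)
K(q, y) = -37/12 (K(q, y) = -3 + 1/(-8 - 4) = -3 + 1/(-12) = -3 - 1/12 = -37/12)
K(L(-4, l(-3)), -40) - 1*3687 = -37/12 - 1*3687 = -37/12 - 3687 = -44281/12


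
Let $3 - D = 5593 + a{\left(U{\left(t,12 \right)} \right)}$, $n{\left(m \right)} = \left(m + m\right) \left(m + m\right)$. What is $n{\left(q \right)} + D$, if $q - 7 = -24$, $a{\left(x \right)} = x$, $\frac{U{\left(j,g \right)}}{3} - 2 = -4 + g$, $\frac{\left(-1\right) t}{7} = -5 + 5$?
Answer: $-4464$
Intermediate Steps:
$t = 0$ ($t = - 7 \left(-5 + 5\right) = \left(-7\right) 0 = 0$)
$U{\left(j,g \right)} = -6 + 3 g$ ($U{\left(j,g \right)} = 6 + 3 \left(-4 + g\right) = 6 + \left(-12 + 3 g\right) = -6 + 3 g$)
$q = -17$ ($q = 7 - 24 = -17$)
$n{\left(m \right)} = 4 m^{2}$ ($n{\left(m \right)} = 2 m 2 m = 4 m^{2}$)
$D = -5620$ ($D = 3 - \left(5593 + \left(-6 + 3 \cdot 12\right)\right) = 3 - \left(5593 + \left(-6 + 36\right)\right) = 3 - \left(5593 + 30\right) = 3 - 5623 = -5620$)
$n{\left(q \right)} + D = 4 \left(-17\right)^{2} - 5620 = 4 \cdot 289 - 5620 = 1156 - 5620 = -4464$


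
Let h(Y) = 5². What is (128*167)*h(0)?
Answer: 534400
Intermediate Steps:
h(Y) = 25
(128*167)*h(0) = (128*167)*25 = 21376*25 = 534400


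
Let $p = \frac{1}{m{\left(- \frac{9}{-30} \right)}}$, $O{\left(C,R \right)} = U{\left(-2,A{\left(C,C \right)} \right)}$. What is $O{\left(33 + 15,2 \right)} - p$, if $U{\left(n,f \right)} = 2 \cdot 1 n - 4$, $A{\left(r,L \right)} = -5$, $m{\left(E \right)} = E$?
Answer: $- \frac{34}{3} \approx -11.333$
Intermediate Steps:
$U{\left(n,f \right)} = -4 + 2 n$ ($U{\left(n,f \right)} = 2 n - 4 = -4 + 2 n$)
$O{\left(C,R \right)} = -8$ ($O{\left(C,R \right)} = -4 + 2 \left(-2\right) = -4 - 4 = -8$)
$p = \frac{10}{3}$ ($p = \frac{1}{\left(-9\right) \frac{1}{-30}} = \frac{1}{\left(-9\right) \left(- \frac{1}{30}\right)} = \frac{1}{\frac{3}{10}} = \frac{10}{3} \approx 3.3333$)
$O{\left(33 + 15,2 \right)} - p = -8 - \frac{10}{3} = - \frac{34}{3}$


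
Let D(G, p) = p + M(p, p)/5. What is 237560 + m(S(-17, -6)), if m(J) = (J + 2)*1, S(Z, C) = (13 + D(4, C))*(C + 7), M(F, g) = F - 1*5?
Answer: 1187834/5 ≈ 2.3757e+5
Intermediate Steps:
M(F, g) = -5 + F (M(F, g) = F - 5 = -5 + F)
D(G, p) = -1 + 6*p/5 (D(G, p) = p + (-5 + p)/5 = p + (-5 + p)*(⅕) = p + (-1 + p/5) = -1 + 6*p/5)
S(Z, C) = (7 + C)*(12 + 6*C/5) (S(Z, C) = (13 + (-1 + 6*C/5))*(C + 7) = (12 + 6*C/5)*(7 + C) = (7 + C)*(12 + 6*C/5))
m(J) = 2 + J (m(J) = (2 + J)*1 = 2 + J)
237560 + m(S(-17, -6)) = 237560 + (2 + (84 + (6/5)*(-6)² + (102/5)*(-6))) = 237560 + (2 + (84 + (6/5)*36 - 612/5)) = 237560 + (2 + (84 + 216/5 - 612/5)) = 237560 + (2 + 24/5) = 237560 + 34/5 = 1187834/5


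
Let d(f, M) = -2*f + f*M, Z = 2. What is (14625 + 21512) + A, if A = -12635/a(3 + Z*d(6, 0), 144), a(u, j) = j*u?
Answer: 15612989/432 ≈ 36141.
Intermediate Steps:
d(f, M) = -2*f + M*f
A = 1805/432 (A = -12635*1/(144*(3 + 2*(6*(-2 + 0)))) = -12635*1/(144*(3 + 2*(6*(-2)))) = -12635*1/(144*(3 + 2*(-12))) = -12635*1/(144*(3 - 24)) = -12635/(144*(-21)) = -12635/(-3024) = -12635*(-1/3024) = 1805/432 ≈ 4.1782)
(14625 + 21512) + A = (14625 + 21512) + 1805/432 = 36137 + 1805/432 = 15612989/432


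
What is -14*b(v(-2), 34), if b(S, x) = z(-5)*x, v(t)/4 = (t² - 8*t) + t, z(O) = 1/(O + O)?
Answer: 238/5 ≈ 47.600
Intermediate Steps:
z(O) = 1/(2*O)
v(t) = -28*t + 4*t² (v(t) = 4*((t² - 8*t) + t) = 4*(t² - 7*t) = -28*t + 4*t²)
b(S, x) = -x/10 (b(S, x) = ((½)/(-5))*x = ((½)*(-⅕))*x = -x/10)
-14*b(v(-2), 34) = -(-7)*34/5 = -14*(-17/5) = 238/5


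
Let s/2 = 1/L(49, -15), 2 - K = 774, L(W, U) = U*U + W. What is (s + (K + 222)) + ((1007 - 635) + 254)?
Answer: 10413/137 ≈ 76.007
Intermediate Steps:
L(W, U) = W + U² (L(W, U) = U² + W = W + U²)
K = -772 (K = 2 - 1*774 = 2 - 774 = -772)
s = 1/137 (s = 2/(49 + (-15)²) = 2/(49 + 225) = 2/274 = 2*(1/274) = 1/137 ≈ 0.0072993)
(s + (K + 222)) + ((1007 - 635) + 254) = (1/137 + (-772 + 222)) + ((1007 - 635) + 254) = (1/137 - 550) + (372 + 254) = -75349/137 + 626 = 10413/137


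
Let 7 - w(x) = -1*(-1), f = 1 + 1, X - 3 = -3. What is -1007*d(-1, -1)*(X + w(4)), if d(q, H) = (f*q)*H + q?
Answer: -6042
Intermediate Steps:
X = 0 (X = 3 - 3 = 0)
f = 2
w(x) = 6 (w(x) = 7 - (-1)*(-1) = 7 - 1*1 = 7 - 1 = 6)
d(q, H) = q + 2*H*q (d(q, H) = (2*q)*H + q = 2*H*q + q = q + 2*H*q)
-1007*d(-1, -1)*(X + w(4)) = -1007*(-(1 + 2*(-1)))*(0 + 6) = -1007*(-(1 - 2))*6 = -1007*(-1*(-1))*6 = -1007*6 = -6042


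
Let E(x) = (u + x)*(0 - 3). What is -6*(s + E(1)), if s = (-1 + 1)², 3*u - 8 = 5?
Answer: 96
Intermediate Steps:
u = 13/3 (u = 8/3 + (⅓)*5 = 8/3 + 5/3 = 13/3 ≈ 4.3333)
E(x) = -13 - 3*x (E(x) = (13/3 + x)*(0 - 3) = (13/3 + x)*(-3) = -13 - 3*x)
s = 0 (s = 0² = 0)
-6*(s + E(1)) = -6*(0 + (-13 - 3*1)) = -6*(0 + (-13 - 3)) = -6*(0 - 16) = -6*(-16) = 96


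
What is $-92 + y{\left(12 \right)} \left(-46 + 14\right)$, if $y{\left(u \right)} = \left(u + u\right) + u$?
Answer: $-1244$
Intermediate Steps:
$y{\left(u \right)} = 3 u$ ($y{\left(u \right)} = 2 u + u = 3 u$)
$-92 + y{\left(12 \right)} \left(-46 + 14\right) = -92 + 3 \cdot 12 \left(-46 + 14\right) = -92 + 36 \left(-32\right) = -92 - 1152 = -1244$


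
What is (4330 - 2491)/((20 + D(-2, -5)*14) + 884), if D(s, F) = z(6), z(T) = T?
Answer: 1839/988 ≈ 1.8613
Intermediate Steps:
D(s, F) = 6
(4330 - 2491)/((20 + D(-2, -5)*14) + 884) = (4330 - 2491)/((20 + 6*14) + 884) = 1839/((20 + 84) + 884) = 1839/(104 + 884) = 1839/988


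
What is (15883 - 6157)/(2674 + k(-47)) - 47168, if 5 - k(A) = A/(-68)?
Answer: -8589810632/182125 ≈ -47164.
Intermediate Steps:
k(A) = 5 + A/68 (k(A) = 5 - A/(-68) = 5 - A*(-1)/68 = 5 - (-1)*A/68 = 5 + A/68)
(15883 - 6157)/(2674 + k(-47)) - 47168 = (15883 - 6157)/(2674 + (5 + (1/68)*(-47))) - 47168 = 9726/(2674 + (5 - 47/68)) - 47168 = 9726/(2674 + 293/68) - 47168 = 9726/(182125/68) - 47168 = 9726*(68/182125) - 47168 = 661368/182125 - 47168 = -8589810632/182125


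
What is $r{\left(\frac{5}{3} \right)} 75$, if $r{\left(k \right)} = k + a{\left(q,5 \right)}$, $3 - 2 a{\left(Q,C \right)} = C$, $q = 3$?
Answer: $50$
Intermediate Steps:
$a{\left(Q,C \right)} = \frac{3}{2} - \frac{C}{2}$
$r{\left(k \right)} = -1 + k$ ($r{\left(k \right)} = k + \left(\frac{3}{2} - \frac{5}{2}\right) = k - 1 = -1 + k$)
$r{\left(\frac{5}{3} \right)} 75 = \left(-1 + \frac{5}{3}\right) 75 = \frac{2}{3} \cdot 75 = 50$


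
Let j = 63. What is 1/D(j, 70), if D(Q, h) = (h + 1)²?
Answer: 1/5041 ≈ 0.00019837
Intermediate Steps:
D(Q, h) = (1 + h)²
1/D(j, 70) = 1/((1 + 70)²) = 1/(71²) = 1/5041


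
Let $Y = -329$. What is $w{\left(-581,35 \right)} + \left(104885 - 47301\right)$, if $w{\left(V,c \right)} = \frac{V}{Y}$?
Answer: $\frac{2706531}{47} \approx 57586.0$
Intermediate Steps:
$w{\left(V,c \right)} = - \frac{V}{329}$ ($w{\left(V,c \right)} = \frac{V}{-329} = V \left(- \frac{1}{329}\right) = - \frac{V}{329}$)
$w{\left(-581,35 \right)} + \left(104885 - 47301\right) = \left(- \frac{1}{329}\right) \left(-581\right) + \left(104885 - 47301\right) = \frac{83}{47} + 57584 = \frac{2706531}{47}$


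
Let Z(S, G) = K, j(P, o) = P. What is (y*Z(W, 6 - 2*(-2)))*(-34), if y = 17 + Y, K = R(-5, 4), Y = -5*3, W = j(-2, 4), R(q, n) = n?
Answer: -272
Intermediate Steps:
W = -2
Y = -15
K = 4
Z(S, G) = 4
y = 2 (y = 17 - 15 = 2)
(y*Z(W, 6 - 2*(-2)))*(-34) = (2*4)*(-34) = 8*(-34) = -272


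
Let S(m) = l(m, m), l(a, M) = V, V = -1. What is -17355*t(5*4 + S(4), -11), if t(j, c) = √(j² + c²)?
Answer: -17355*√482 ≈ -3.8102e+5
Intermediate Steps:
l(a, M) = -1
S(m) = -1
t(j, c) = √(c² + j²)
-17355*t(5*4 + S(4), -11) = -17355*√((-11)² + (5*4 - 1)²) = -17355*√(121 + (20 - 1)²) = -17355*√(121 + 19²) = -17355*√(121 + 361) = -17355*√482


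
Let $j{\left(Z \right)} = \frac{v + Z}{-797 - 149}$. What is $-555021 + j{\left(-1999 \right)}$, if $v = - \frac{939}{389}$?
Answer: $- \frac{102121809662}{183997} \approx -5.5502 \cdot 10^{5}$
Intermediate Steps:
$v = - \frac{939}{389}$ ($v = \left(-939\right) \frac{1}{389} = - \frac{939}{389} \approx -2.4139$)
$j{\left(Z \right)} = \frac{939}{367994} - \frac{Z}{946}$ ($j{\left(Z \right)} = \frac{- \frac{939}{389} + Z}{-797 - 149} = \frac{- \frac{939}{389} + Z}{-946} = \left(- \frac{939}{389} + Z\right) \left(- \frac{1}{946}\right) = \frac{939}{367994} - \frac{Z}{946}$)
$-555021 + j{\left(-1999 \right)} = -555021 + \left(\frac{939}{367994} - - \frac{1999}{946}\right) = -555021 + \left(\frac{939}{367994} + \frac{1999}{946}\right) = -555021 + \frac{389275}{183997} = - \frac{102121809662}{183997}$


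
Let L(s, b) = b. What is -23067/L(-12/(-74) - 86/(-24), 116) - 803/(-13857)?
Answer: -319546271/1607412 ≈ -198.80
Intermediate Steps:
-23067/L(-12/(-74) - 86/(-24), 116) - 803/(-13857) = -23067/116 - 803/(-13857) = -23067*1/116 - 803*(-1/13857) = -23067/116 + 803/13857 = -319546271/1607412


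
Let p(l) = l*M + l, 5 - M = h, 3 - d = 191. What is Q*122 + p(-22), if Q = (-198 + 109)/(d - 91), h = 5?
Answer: 4720/279 ≈ 16.918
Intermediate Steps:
d = -188 (d = 3 - 1*191 = 3 - 191 = -188)
M = 0 (M = 5 - 1*5 = 5 - 5 = 0)
Q = 89/279 (Q = (-198 + 109)/(-188 - 91) = -89/(-279) = -89*(-1/279) = 89/279 ≈ 0.31900)
p(l) = l (p(l) = l*0 + l = 0 + l = l)
Q*122 + p(-22) = (89/279)*122 - 22 = 10858/279 - 22 = 4720/279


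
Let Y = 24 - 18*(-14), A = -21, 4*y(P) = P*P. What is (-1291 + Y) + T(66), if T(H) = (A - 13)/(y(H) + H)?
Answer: -1172359/1155 ≈ -1015.0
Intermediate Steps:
y(P) = P²/4 (y(P) = (P*P)/4 = P²/4)
Y = 276 (Y = 24 + 252 = 276)
T(H) = -34/(H + H²/4) (T(H) = (-21 - 13)/(H²/4 + H) = -34/(H + H²/4))
(-1291 + Y) + T(66) = (-1291 + 276) - 136/(66*(4 + 66)) = -1015 - 136*1/66/70 = -1015 - 136*1/66*1/70 = -1015 - 34/1155 = -1172359/1155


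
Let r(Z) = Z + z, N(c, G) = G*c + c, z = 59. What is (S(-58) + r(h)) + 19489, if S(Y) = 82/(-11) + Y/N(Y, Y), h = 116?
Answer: 12324643/627 ≈ 19657.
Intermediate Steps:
N(c, G) = c + G*c
r(Z) = 59 + Z (r(Z) = Z + 59 = 59 + Z)
S(Y) = -82/11 + 1/(1 + Y) (S(Y) = 82/(-11) + Y/((Y*(1 + Y))) = 82*(-1/11) + Y*(1/(Y*(1 + Y))) = -82/11 + 1/(1 + Y))
(S(-58) + r(h)) + 19489 = ((-71 - 82*(-58))/(11*(1 - 58)) + (59 + 116)) + 19489 = ((1/11)*(-71 + 4756)/(-57) + 175) + 19489 = ((1/11)*(-1/57)*4685 + 175) + 19489 = (-4685/627 + 175) + 19489 = 105040/627 + 19489 = 12324643/627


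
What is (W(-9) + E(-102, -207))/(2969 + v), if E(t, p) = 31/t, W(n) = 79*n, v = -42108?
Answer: 72553/3992178 ≈ 0.018174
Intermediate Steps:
(W(-9) + E(-102, -207))/(2969 + v) = (79*(-9) + 31/(-102))/(2969 - 42108) = (-711 + 31*(-1/102))/(-39139) = (-711 - 31/102)*(-1/39139) = -72553/102*(-1/39139) = 72553/3992178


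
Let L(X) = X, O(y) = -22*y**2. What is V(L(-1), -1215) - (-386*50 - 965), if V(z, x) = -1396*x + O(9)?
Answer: 1714623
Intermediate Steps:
V(z, x) = -1782 - 1396*x (V(z, x) = -1396*x - 22*9**2 = -1396*x - 22*81 = -1396*x - 1782 = -1782 - 1396*x)
V(L(-1), -1215) - (-386*50 - 965) = (-1782 - 1396*(-1215)) - (-386*50 - 965) = (-1782 + 1696140) - (-19300 - 965) = 1694358 - 1*(-20265) = 1694358 + 20265 = 1714623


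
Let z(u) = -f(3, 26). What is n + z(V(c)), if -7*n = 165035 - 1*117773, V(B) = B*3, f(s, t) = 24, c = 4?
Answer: -47430/7 ≈ -6775.7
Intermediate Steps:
V(B) = 3*B
n = -47262/7 (n = -(165035 - 1*117773)/7 = -(165035 - 117773)/7 = -1/7*47262 = -47262/7 ≈ -6751.7)
z(u) = -24 (z(u) = -1*24 = -24)
n + z(V(c)) = -47262/7 - 24 = -47430/7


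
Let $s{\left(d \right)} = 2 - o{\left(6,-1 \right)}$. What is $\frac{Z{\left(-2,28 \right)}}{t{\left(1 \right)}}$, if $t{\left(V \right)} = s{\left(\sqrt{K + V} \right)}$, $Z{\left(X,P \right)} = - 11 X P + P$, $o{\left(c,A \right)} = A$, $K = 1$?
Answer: $\frac{644}{3} \approx 214.67$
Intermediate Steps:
$Z{\left(X,P \right)} = P - 11 P X$ ($Z{\left(X,P \right)} = - 11 P X + P = P - 11 P X$)
$s{\left(d \right)} = 3$ ($s{\left(d \right)} = 2 - -1 = 2 + 1 = 3$)
$t{\left(V \right)} = 3$
$\frac{Z{\left(-2,28 \right)}}{t{\left(1 \right)}} = \frac{28 \left(1 - -22\right)}{3} = 28 \left(1 + 22\right) \frac{1}{3} = 28 \cdot 23 \cdot \frac{1}{3} = 644 \cdot \frac{1}{3} = \frac{644}{3}$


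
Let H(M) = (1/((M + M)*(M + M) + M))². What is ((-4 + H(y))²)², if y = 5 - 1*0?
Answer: 3781942883284683601/14774554437890625 ≈ 255.98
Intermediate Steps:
y = 5 (y = 5 + 0 = 5)
H(M) = (M + 4*M²)⁻² (H(M) = (1/((2*M)*(2*M) + M))² = (1/(4*M² + M))² = (1/(M + 4*M²))² = (M + 4*M²)⁻²)
((-4 + H(y))²)² = ((-4 + 1/(5²*(1 + 4*5)²))²)² = ((-4 + 1/(25*(1 + 20)²))²)² = ((-4 + (1/25)/21²)²)² = ((-4 + (1/25)*(1/441))²)² = ((-4 + 1/11025)²)² = ((-44099/11025)²)² = (1944721801/121550625)² = 3781942883284683601/14774554437890625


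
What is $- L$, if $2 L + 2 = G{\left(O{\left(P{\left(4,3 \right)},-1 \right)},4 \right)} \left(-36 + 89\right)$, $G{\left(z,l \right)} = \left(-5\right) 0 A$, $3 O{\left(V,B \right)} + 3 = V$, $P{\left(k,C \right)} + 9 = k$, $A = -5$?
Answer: $1$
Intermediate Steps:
$P{\left(k,C \right)} = -9 + k$
$O{\left(V,B \right)} = -1 + \frac{V}{3}$
$G{\left(z,l \right)} = 0$ ($G{\left(z,l \right)} = \left(-5\right) 0 \left(-5\right) = 0 \left(-5\right) = 0$)
$L = -1$ ($L = -1 + \frac{0 \left(-36 + 89\right)}{2} = -1 + \frac{0 \cdot 53}{2} = -1 + \frac{1}{2} \cdot 0 = -1 + 0 = -1$)
$- L = \left(-1\right) \left(-1\right) = 1$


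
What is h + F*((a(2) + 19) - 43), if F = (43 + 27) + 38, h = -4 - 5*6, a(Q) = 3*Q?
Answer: -1978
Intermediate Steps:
h = -34 (h = -4 - 30 = -34)
F = 108 (F = 70 + 38 = 108)
h + F*((a(2) + 19) - 43) = -34 + 108*((3*2 + 19) - 43) = -34 + 108*((6 + 19) - 43) = -34 + 108*(25 - 43) = -34 + 108*(-18) = -34 - 1944 = -1978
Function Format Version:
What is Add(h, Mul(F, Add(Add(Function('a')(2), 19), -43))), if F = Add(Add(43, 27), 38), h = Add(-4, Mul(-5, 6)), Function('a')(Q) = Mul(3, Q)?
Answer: -1978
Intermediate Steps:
h = -34 (h = Add(-4, -30) = -34)
F = 108 (F = Add(70, 38) = 108)
Add(h, Mul(F, Add(Add(Function('a')(2), 19), -43))) = Add(-34, Mul(108, Add(Add(Mul(3, 2), 19), -43))) = Add(-34, Mul(108, Add(Add(6, 19), -43))) = Add(-34, Mul(108, Add(25, -43))) = Add(-34, Mul(108, -18)) = Add(-34, -1944) = -1978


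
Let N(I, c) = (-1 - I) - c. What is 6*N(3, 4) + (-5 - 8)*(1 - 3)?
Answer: -22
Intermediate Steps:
N(I, c) = -1 - I - c
6*N(3, 4) + (-5 - 8)*(1 - 3) = 6*(-1 - 1*3 - 1*4) + (-5 - 8)*(1 - 3) = 6*(-1 - 3 - 4) - 13*(-2) = 6*(-8) + 26 = -48 + 26 = -22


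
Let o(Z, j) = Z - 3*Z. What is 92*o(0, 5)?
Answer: 0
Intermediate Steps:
o(Z, j) = -2*Z
92*o(0, 5) = 92*(-2*0) = 92*0 = 0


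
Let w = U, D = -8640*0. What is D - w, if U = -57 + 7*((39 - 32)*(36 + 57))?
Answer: -4500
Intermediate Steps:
U = 4500 (U = -57 + 7*(7*93) = -57 + 7*651 = -57 + 4557 = 4500)
D = 0 (D = -2160*0 = 0)
w = 4500
D - w = 0 - 1*4500 = 0 - 4500 = -4500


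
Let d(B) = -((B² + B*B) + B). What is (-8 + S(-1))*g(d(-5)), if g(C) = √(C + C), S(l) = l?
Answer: -27*I*√10 ≈ -85.381*I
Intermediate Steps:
d(B) = -B - 2*B² (d(B) = -((B² + B²) + B) = -(2*B² + B) = -(B + 2*B²) = -B - 2*B²)
g(C) = √2*√C (g(C) = √(2*C) = √2*√C)
(-8 + S(-1))*g(d(-5)) = (-8 - 1)*(√2*√(-1*(-5)*(1 + 2*(-5)))) = -9*√2*√(-1*(-5)*(1 - 10)) = -9*√2*√(-1*(-5)*(-9)) = -9*√2*√(-45) = -9*√2*3*I*√5 = -27*I*√10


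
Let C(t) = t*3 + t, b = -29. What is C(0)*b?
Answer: 0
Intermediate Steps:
C(t) = 4*t (C(t) = 3*t + t = 4*t)
C(0)*b = (4*0)*(-29) = 0*(-29) = 0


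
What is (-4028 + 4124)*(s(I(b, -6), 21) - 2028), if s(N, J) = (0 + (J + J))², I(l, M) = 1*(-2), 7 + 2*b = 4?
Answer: -25344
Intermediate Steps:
b = -3/2 (b = -7/2 + (½)*4 = -7/2 + 2 = -3/2 ≈ -1.5000)
I(l, M) = -2
s(N, J) = 4*J² (s(N, J) = (0 + 2*J)² = (2*J)² = 4*J²)
(-4028 + 4124)*(s(I(b, -6), 21) - 2028) = (-4028 + 4124)*(4*21² - 2028) = 96*(4*441 - 2028) = 96*(1764 - 2028) = 96*(-264) = -25344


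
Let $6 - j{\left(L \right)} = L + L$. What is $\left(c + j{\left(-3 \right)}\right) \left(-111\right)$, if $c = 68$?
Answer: $-8880$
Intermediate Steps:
$j{\left(L \right)} = 6 - 2 L$ ($j{\left(L \right)} = 6 - \left(L + L\right) = 6 - 2 L$)
$\left(c + j{\left(-3 \right)}\right) \left(-111\right) = \left(68 + \left(6 - -6\right)\right) \left(-111\right) = \left(68 + \left(6 + 6\right)\right) \left(-111\right) = \left(68 + 12\right) \left(-111\right) = 80 \left(-111\right) = -8880$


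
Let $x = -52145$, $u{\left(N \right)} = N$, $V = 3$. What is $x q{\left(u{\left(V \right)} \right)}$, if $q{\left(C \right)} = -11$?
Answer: $573595$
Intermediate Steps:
$x q{\left(u{\left(V \right)} \right)} = \left(-52145\right) \left(-11\right) = 573595$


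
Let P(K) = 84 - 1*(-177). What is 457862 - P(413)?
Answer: 457601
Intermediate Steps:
P(K) = 261 (P(K) = 84 + 177 = 261)
457862 - P(413) = 457862 - 1*261 = 457862 - 261 = 457601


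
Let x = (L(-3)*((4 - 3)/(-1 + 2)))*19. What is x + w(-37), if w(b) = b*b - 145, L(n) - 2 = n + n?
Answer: 1148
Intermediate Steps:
L(n) = 2 + 2*n (L(n) = 2 + (n + n) = 2 + 2*n)
w(b) = -145 + b² (w(b) = b² - 145 = -145 + b²)
x = -76 (x = ((2 + 2*(-3))*((4 - 3)/(-1 + 2)))*19 = ((2 - 6)*(1/1))*19 = -4*19 = -76)
x + w(-37) = -76 + (-145 + (-37)²) = -76 + (-145 + 1369) = -76 + 1224 = 1148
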